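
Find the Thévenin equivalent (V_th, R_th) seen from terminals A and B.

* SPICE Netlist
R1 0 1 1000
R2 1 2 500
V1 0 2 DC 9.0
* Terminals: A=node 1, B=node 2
Step 1 — V_th is the open-circuit voltage V_A - V_B (nothing connected across the terminals).
Nodal analysis, taking node 2 as the 0 V reference.
Source V1 fixes V_0 = 9 V.
KCL at each unknown node (sum of currents leaving = 0; resistances in Ω):
  Node 1: (V_1 - 9)/1000 + (V_1 - 0)/500 = 0
Collecting terms: 0.003 × V_1 = 0.009  =>  V_1 = 3 V
V_th = V_1 - V_2 = 3 - 0 = 3 V
Step 2 — R_th: zero the source — replace V1 by a short circuit (node 2 merges into node 0) — and find the resistance seen between A (node 1) and B (node 0).
Reduce the network between node 1 (A) and node 0 (B) by series/parallel combination:
  Rp1 = R1 ‖ R2 (parallel, both between nodes 0 and 1) = 1/(1/1000 + 1/500) = 333.3 Ω
R_th = 333.3 Ω

Final answer: V_th = 3 V, R_th = 333.3 Ω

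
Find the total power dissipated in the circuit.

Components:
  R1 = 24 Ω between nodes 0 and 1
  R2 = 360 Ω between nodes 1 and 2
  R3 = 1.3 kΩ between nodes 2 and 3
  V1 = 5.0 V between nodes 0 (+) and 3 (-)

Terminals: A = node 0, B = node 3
Nodal analysis, taking node 3 as the 0 V reference.
Source V1 fixes V_0 = 5 V.
KCL at each unknown node (sum of currents leaving = 0; resistances in Ω):
  Node 1: (V_1 - 5)/24 + (V_1 - V_2)/360 = 0
  Node 2: (V_2 - V_1)/360 + (V_2 - 0)/1300 = 0
Collecting terms (coefficients in siemens):
  0.04444·V_1 - 0.002778·V_2 = 0.2083
  0.003547·V_2 - 0.002778·V_1 = 0
Determinant D = (0.04444)(0.003547) - (-0.002778)(-0.002778) = 0.0001499
V_1 = [(0.2083)(0.003547) - (-0.002778)(0)]/D = 4.929 V
V_2 = [(0.04444)(0) - (0.2083)(-0.002778)]/D = 3.86 V
Power in each resistor, P = (ΔV)²/R:
  P_R1 = (5 - 4.929)²/24 = 0.0002116 W
  P_R2 = (4.929 - 3.86)²/360 = 0.003174 W
  P_R3 = (3.86 - 0)²/1300 = 0.01146 W
P_total = P_R1 + P_R2 + P_R3 = 0.01485 W

Final answer: 0.01485 W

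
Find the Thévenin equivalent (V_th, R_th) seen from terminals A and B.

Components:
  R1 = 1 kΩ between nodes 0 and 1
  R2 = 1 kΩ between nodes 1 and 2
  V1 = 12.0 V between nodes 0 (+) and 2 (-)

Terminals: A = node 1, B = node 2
Step 1 — V_th is the open-circuit voltage V_A - V_B (nothing connected across the terminals).
Nodal analysis, taking node 2 as the 0 V reference.
Source V1 fixes V_0 = 12 V.
KCL at each unknown node (sum of currents leaving = 0; resistances in Ω):
  Node 1: (V_1 - 12)/1000 + (V_1 - 0)/1000 = 0
Collecting terms: 0.002 × V_1 = 0.012  =>  V_1 = 6 V
V_th = V_1 - V_2 = 6 - 0 = 6 V
Step 2 — R_th: zero the source — replace V1 by a short circuit (node 2 merges into node 0) — and find the resistance seen between A (node 1) and B (node 0).
Reduce the network between node 1 (A) and node 0 (B) by series/parallel combination:
  Rp1 = R1 ‖ R2 (parallel, both between nodes 0 and 1) = 1/(1/1000 + 1/1000) = 500 Ω
R_th = 500 Ω

Final answer: V_th = 6 V, R_th = 500 Ω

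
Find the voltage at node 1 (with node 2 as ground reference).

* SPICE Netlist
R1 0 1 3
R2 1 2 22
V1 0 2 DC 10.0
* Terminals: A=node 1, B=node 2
Nodal analysis, taking node 2 as the 0 V reference.
Source V1 fixes V_0 = 10 V.
KCL at each unknown node (sum of currents leaving = 0; resistances in Ω):
  Node 1: (V_1 - 10)/3 + (V_1 - 0)/22 = 0
Collecting terms: 0.3788 × V_1 = 3.333  =>  V_1 = 8.8 V
The requested potential is V_1 = 8.8 V.

Final answer: V_1 = 8.8 V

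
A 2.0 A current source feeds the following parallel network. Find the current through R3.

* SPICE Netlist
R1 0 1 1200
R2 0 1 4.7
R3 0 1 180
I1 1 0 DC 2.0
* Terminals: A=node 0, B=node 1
All resistors sit directly between nodes 0 and 1, so they are in parallel and share one voltage V; the full source current 2 A splits among them.
1/R_par = 1/1200 + 1/4.7 + 1/180 = 0.2192 S  =>  R_par = 4.563 Ω
V = I × R_par = 2 × 4.563 = 9.126 V
I_R3 = V/R3 = 9.126/180 = 0.0507 A

Final answer: 0.0507 A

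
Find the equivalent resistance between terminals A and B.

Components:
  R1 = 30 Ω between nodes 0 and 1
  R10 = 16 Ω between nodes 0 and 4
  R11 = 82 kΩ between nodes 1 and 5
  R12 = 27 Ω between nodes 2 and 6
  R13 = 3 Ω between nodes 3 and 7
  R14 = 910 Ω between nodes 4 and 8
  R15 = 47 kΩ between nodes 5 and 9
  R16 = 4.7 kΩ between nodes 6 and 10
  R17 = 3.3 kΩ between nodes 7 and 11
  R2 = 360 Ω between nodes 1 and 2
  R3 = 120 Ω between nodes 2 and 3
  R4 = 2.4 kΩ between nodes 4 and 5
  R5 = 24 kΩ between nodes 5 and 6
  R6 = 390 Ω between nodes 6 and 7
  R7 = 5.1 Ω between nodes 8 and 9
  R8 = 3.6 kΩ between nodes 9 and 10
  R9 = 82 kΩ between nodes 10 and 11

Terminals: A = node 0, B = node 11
The network is not a plain series/parallel combination. Inject a 1 A test current into terminal A (node 0) and return it from terminal B (node 11); then R_eq = V_A / (1 A).
Nodal analysis, taking node 11 as the 0 V reference.
Current source I_test pushes 1 A into node 0 and draws it out of node 11.
KCL at each unknown node (sum of currents leaving = 0; resistances in Ω):
  Node 0: (V_0 - V_1)/30 + (V_0 - V_4)/16 - 1 = 0
  Node 1: (V_1 - V_0)/30 + (V_1 - V_2)/360 + (V_1 - V_5)/82000 = 0
  Node 2: (V_2 - V_1)/360 + (V_2 - V_3)/120 + (V_2 - V_6)/27 = 0
  Node 3: (V_3 - V_2)/120 + (V_3 - V_7)/3 = 0
  Node 4: (V_4 - V_0)/16 + (V_4 - V_5)/2400 + (V_4 - V_8)/910 = 0
  Node 5: (V_5 - V_1)/82000 + (V_5 - V_4)/2400 + (V_5 - V_6)/24000 + (V_5 - V_9)/47000 = 0
  Node 6: (V_6 - V_2)/27 + (V_6 - V_5)/24000 + (V_6 - V_7)/390 + (V_6 - V_10)/4700 = 0
  Node 7: (V_7 - V_3)/3 + (V_7 - V_6)/390 + (V_7 - 0)/3300 = 0
  Node 8: (V_8 - V_4)/910 + (V_8 - V_9)/5.1 = 0
  Node 9: (V_9 - V_5)/47000 + (V_9 - V_8)/5.1 + (V_9 - V_10)/3600 = 0
  Node 10: (V_10 - V_6)/4700 + (V_10 - V_9)/3600 + (V_10 - 0)/82000 = 0
Collecting terms (coefficients in siemens):
  0.09583·V_0 - 0.03333·V_1 - 0.0625·V_4 = 1
  0.03612·V_1 - 0.03333·V_0 - 0.002778·V_2 - 0.0000122·V_5 = 0
  0.04815·V_2 - 0.002778·V_1 - 0.008333·V_3 - 0.03704·V_6 = 0
  0.3417·V_3 - 0.008333·V_2 - 0.3333·V_7 = 0
  0.06402·V_4 - 0.0625·V_0 - 0.0004167·V_5 - 0.001099·V_8 = 0
  0.0004918·V_5 - 0.0000122·V_1 - 0.0004167·V_4 - 0.00004167·V_6 - 0.00002128·V_9 = 0
  0.03986·V_6 - 0.03704·V_2 - 0.00004167·V_5 - 0.002564·V_7 - 0.0002128·V_10 = 0
  0.3362·V_7 - 0.3333·V_3 - 0.002564·V_6 = 0
  0.1972·V_8 - 0.001099·V_4 - 0.1961·V_9 = 0
  0.1964·V_9 - 0.00002128·V_5 - 0.1961·V_8 - 0.0002778·V_10 = 0
  0.0005027·V_10 - 0.0002128·V_6 - 0.0002778·V_9 = 0
Solving these 11 simultaneous equations (Gaussian elimination) gives:
  V_0 = 3617 V, V_1 = 3590 V, V_2 = 3256 V, V_3 = 3168 V
  V_4 = 3616 V, V_5 = 3582 V, V_6 = 3251 V, V_7 = 3165 V
  V_8 = 3562 V, V_9 = 3561 V, V_10 = 3344 V
R_eq = V_0 / 1 A = 3617 Ω = 3.617 kΩ

Final answer: 3.617 kΩ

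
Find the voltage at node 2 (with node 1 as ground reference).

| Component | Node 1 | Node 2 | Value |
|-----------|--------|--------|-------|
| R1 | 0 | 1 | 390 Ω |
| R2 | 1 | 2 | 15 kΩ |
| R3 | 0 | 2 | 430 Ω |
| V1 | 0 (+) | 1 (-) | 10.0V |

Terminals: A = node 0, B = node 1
Nodal analysis, taking node 1 as the 0 V reference.
Source V1 fixes V_0 = 10 V.
KCL at each unknown node (sum of currents leaving = 0; resistances in Ω):
  Node 2: (V_2 - 0)/15000 + (V_2 - 10)/430 = 0
Collecting terms: 0.002392 × V_2 = 0.02326  =>  V_2 = 9.721 V
The requested potential is V_2 = 9.721 V.

Final answer: V_2 = 9.721 V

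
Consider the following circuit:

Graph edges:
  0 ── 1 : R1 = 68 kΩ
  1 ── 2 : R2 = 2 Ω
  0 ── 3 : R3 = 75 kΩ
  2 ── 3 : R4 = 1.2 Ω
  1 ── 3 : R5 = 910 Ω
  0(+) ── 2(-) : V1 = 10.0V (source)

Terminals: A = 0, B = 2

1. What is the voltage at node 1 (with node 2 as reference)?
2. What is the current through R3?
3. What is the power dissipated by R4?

Nodal analysis, taking node 2 as the 0 V reference.
Source V1 fixes V_0 = 10 V.
KCL at each unknown node (sum of currents leaving = 0; resistances in Ω):
  Node 1: (V_1 - 10)/68000 + (V_1 - 0)/2 + (V_1 - V_3)/910 = 0
  Node 3: (V_3 - 10)/75000 + (V_3 - 0)/1.2 + (V_3 - V_1)/910 = 0
Collecting terms (coefficients in siemens):
  0.5011·V_1 - 0.001099·V_3 = 0.0001471
  0.8344·V_3 - 0.001099·V_1 = 0.0001333
Determinant D = (0.5011)(0.8344) - (-0.001099)(-0.001099) = 0.4182
V_1 = [(0.0001471)(0.8344) - (-0.001099)(0.0001333)]/D = 0.0002938 V
V_3 = [(0.5011)(0.0001333) - (0.0001471)(-0.001099)]/D = 0.0001602 V
Part 1:
  Read off the nodal solution: V_1 = 0.0002938 V
Part 2:
  I_R3 = (V_0 - V_3)/R3 = (10 - 0.0001602)/75000 = 0.0001333 A
  Magnitude: I_R3 = 0.0001333 A
Part 3:
  I_R4 = (V_2 - V_3)/R4 = (0 - 0.0001602)/1.2 = -0.0001335 A
  P_R4 = I_R4² × R4 = (-0.0001335)² × 1.2 = 0.00000002138 W

Final answers:
1. V_1 = 0.0002938 V
2. I_R3 = 0.0001333 A
3. P_R4 = 2.138e-08 W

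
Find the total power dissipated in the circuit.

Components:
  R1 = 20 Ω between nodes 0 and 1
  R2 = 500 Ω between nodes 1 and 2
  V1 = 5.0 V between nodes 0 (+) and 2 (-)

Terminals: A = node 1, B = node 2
Nodal analysis, taking node 2 as the 0 V reference.
Source V1 fixes V_0 = 5 V.
KCL at each unknown node (sum of currents leaving = 0; resistances in Ω):
  Node 1: (V_1 - 5)/20 + (V_1 - 0)/500 = 0
Collecting terms: 0.052 × V_1 = 0.25  =>  V_1 = 4.808 V
Power in each resistor, P = (ΔV)²/R:
  P_R1 = (5 - 4.808)²/20 = 0.001849 W
  P_R2 = (4.808 - 0)²/500 = 0.04623 W
P_total = P_R1 + P_R2 = 0.04808 W

Final answer: 0.04808 W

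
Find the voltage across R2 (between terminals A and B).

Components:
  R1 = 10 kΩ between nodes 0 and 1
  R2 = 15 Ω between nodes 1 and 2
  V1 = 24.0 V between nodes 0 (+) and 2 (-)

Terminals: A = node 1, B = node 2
R1 and R2 are in series across V1 (node 0 → node 1 → node 2), and the output A–B is taken across R2, so this is a voltage divider.
Series current: I = V1/(R1 + R2) = 24/(10000 + 15) = 24/10020 = 0.002396 A
V_R2 = I × R2 = V1 × R2/(R1 + R2) = 24 × 15/10020 = 0.03595 V

Final answer: 0.03595 V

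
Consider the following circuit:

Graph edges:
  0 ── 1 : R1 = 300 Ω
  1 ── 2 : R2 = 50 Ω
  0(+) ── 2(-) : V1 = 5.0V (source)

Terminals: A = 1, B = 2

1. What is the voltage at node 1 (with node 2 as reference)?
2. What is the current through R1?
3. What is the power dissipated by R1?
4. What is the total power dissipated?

Nodal analysis, taking node 2 as the 0 V reference.
Source V1 fixes V_0 = 5 V.
KCL at each unknown node (sum of currents leaving = 0; resistances in Ω):
  Node 1: (V_1 - 5)/300 + (V_1 - 0)/50 = 0
Collecting terms: 0.02333 × V_1 = 0.01667  =>  V_1 = 0.7143 V
Part 1:
  Read off the nodal solution: V_1 = 0.7143 V
Part 2:
  I_R1 = (V_0 - V_1)/R1 = (5 - 0.7143)/300 = 0.01429 A
  Magnitude: I_R1 = 0.01429 A
Part 3:
  I_R1 = (V_0 - V_1)/R1 = (5 - 0.7143)/300 = 0.01429 A
  P_R1 = I_R1² × R1 = (0.01429)² × 300 = 0.06122 W
Part 4:
  Power in each resistor, P = (ΔV)²/R:
    P_R1 = (5 - 0.7143)²/300 = 0.06122 W
    P_R2 = (0.7143 - 0)²/50 = 0.0102 W
  P_total = P_R1 + P_R2 = 0.07143 W

Final answers:
1. V_1 = 0.7143 V
2. I_R1 = 0.01429 A
3. P_R1 = 0.06122 W
4. P_total = 0.07143 W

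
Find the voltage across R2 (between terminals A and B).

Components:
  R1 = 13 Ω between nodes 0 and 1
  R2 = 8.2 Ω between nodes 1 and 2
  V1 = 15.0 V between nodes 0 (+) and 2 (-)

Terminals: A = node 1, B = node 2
R1 and R2 are in series across V1 (node 0 → node 1 → node 2), and the output A–B is taken across R2, so this is a voltage divider.
Series current: I = V1/(R1 + R2) = 15/(13 + 8.2) = 15/21.2 = 0.7075 A
V_R2 = I × R2 = V1 × R2/(R1 + R2) = 15 × 8.2/21.2 = 5.802 V

Final answer: 5.802 V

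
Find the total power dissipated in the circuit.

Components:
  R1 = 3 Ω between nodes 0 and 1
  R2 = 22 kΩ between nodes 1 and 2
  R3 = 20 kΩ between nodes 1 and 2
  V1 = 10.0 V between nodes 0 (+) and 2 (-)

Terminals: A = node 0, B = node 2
Nodal analysis, taking node 2 as the 0 V reference.
Source V1 fixes V_0 = 10 V.
KCL at each unknown node (sum of currents leaving = 0; resistances in Ω):
  Node 1: (V_1 - 10)/3 + (V_1 - 0)/22000 + (V_1 - 0)/20000 = 0
Collecting terms: 0.3334 × V_1 = 3.333  =>  V_1 = 9.997 V
Power in each resistor, P = (ΔV)²/R:
  P_R1 = (10 - 9.997)²/3 = 0.000002732 W
  P_R2 = (9.997 - 0)²/22000 = 0.004543 W
  P_R3 = (9.997 - 0)²/20000 = 0.004997 W
P_total = P_R1 + P_R2 + P_R3 = 0.009543 W

Final answer: 0.009543 W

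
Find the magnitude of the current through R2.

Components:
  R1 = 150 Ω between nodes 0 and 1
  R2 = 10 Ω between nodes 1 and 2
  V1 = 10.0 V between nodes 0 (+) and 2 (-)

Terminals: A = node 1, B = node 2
Nodal analysis, taking node 2 as the 0 V reference.
Source V1 fixes V_0 = 10 V.
KCL at each unknown node (sum of currents leaving = 0; resistances in Ω):
  Node 1: (V_1 - 10)/150 + (V_1 - 0)/10 = 0
Collecting terms: 0.1067 × V_1 = 0.06667  =>  V_1 = 0.625 V
I_R2 = (V_1 - V_2)/R2 = (0.625 - 0)/10 = 0.0625 A
|I_R2| = 0.0625 A

Final answer: |I_R2| = 0.0625 A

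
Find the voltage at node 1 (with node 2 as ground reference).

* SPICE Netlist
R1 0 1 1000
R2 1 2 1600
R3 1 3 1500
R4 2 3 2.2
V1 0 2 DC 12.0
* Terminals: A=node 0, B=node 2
Nodal analysis, taking node 2 as the 0 V reference.
Source V1 fixes V_0 = 12 V.
KCL at each unknown node (sum of currents leaving = 0; resistances in Ω):
  Node 1: (V_1 - 12)/1000 + (V_1 - 0)/1600 + (V_1 - V_3)/1500 = 0
  Node 3: (V_3 - V_1)/1500 + (V_3 - 0)/2.2 = 0
Collecting terms (coefficients in siemens):
  0.002292·V_1 - 0.0006667·V_3 = 0.012
  0.4552·V_3 - 0.0006667·V_1 = 0
Determinant D = (0.002292)(0.4552) - (-0.0006667)(-0.0006667) = 0.001043
V_1 = [(0.012)(0.4552) - (-0.0006667)(0)]/D = 5.239 V
V_3 = [(0.002292)(0) - (0.012)(-0.0006667)]/D = 0.007672 V
The requested potential is V_1 = 5.239 V.

Final answer: V_1 = 5.239 V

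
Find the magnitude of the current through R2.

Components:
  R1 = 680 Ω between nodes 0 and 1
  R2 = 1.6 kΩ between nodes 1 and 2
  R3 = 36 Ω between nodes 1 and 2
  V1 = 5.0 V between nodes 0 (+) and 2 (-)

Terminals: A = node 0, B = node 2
Nodal analysis, taking node 2 as the 0 V reference.
Source V1 fixes V_0 = 5 V.
KCL at each unknown node (sum of currents leaving = 0; resistances in Ω):
  Node 1: (V_1 - 5)/680 + (V_1 - 0)/1600 + (V_1 - 0)/36 = 0
Collecting terms: 0.02987 × V_1 = 0.007353  =>  V_1 = 0.2461 V
I_R2 = (V_1 - V_2)/R2 = (0.2461 - 0)/1600 = 0.0001538 A
|I_R2| = 0.0001538 A

Final answer: |I_R2| = 0.0001538 A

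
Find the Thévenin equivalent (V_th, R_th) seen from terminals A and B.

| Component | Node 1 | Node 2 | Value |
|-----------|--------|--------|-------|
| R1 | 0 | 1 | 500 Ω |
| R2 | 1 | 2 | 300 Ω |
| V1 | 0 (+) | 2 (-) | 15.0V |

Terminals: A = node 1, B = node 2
Step 1 — V_th is the open-circuit voltage V_A - V_B (nothing connected across the terminals).
Nodal analysis, taking node 2 as the 0 V reference.
Source V1 fixes V_0 = 15 V.
KCL at each unknown node (sum of currents leaving = 0; resistances in Ω):
  Node 1: (V_1 - 15)/500 + (V_1 - 0)/300 = 0
Collecting terms: 0.005333 × V_1 = 0.03  =>  V_1 = 5.625 V
V_th = V_1 - V_2 = 5.625 - 0 = 5.625 V
Step 2 — R_th: zero the source — replace V1 by a short circuit (node 2 merges into node 0) — and find the resistance seen between A (node 1) and B (node 0).
Reduce the network between node 1 (A) and node 0 (B) by series/parallel combination:
  Rp1 = R1 ‖ R2 (parallel, both between nodes 0 and 1) = 1/(1/500 + 1/300) = 187.5 Ω
R_th = 187.5 Ω

Final answer: V_th = 5.625 V, R_th = 187.5 Ω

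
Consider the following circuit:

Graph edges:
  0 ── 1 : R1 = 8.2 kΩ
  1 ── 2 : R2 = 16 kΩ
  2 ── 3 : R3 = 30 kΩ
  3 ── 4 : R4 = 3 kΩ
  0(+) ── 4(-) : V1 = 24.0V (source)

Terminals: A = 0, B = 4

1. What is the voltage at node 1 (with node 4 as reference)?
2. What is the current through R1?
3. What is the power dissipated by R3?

Nodal analysis, taking node 4 as the 0 V reference.
Source V1 fixes V_0 = 24 V.
KCL at each unknown node (sum of currents leaving = 0; resistances in Ω):
  Node 1: (V_1 - 24)/8200 + (V_1 - V_2)/16000 = 0
  Node 2: (V_2 - V_1)/16000 + (V_2 - V_3)/30000 = 0
  Node 3: (V_3 - V_2)/30000 + (V_3 - 0)/3000 = 0
Collecting terms (coefficients in siemens):
  0.0001845·V_1 - 0.0000625·V_2 = 0.002927
  0.00009583·V_2 - 0.0000625·V_1 - 0.00003333·V_3 = 0
  0.0003667·V_3 - 0.00003333·V_2 = 0
Solving these 3 simultaneous equations (Gaussian elimination) gives:
  V_1 = 20.56 V, V_2 = 13.85 V, V_3 = 1.259 V
Part 1:
  Read off the nodal solution: V_1 = 20.56 V
Part 2:
  I_R1 = (V_0 - V_1)/R1 = (24 - 20.56)/8200 = 0.0004196 A
  Magnitude: I_R1 = 0.0004196 A
Part 3:
  I_R3 = (V_2 - V_3)/R3 = (13.85 - 1.259)/30000 = 0.0004196 A
  P_R3 = I_R3² × R3 = (0.0004196)² × 30000 = 0.005281 W

Final answers:
1. V_1 = 20.56 V
2. I_R1 = 0.0004196 A
3. P_R3 = 0.005281 W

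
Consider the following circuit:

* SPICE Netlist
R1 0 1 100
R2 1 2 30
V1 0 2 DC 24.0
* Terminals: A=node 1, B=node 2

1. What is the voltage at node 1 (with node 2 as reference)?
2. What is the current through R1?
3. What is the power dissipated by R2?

Nodal analysis, taking node 2 as the 0 V reference.
Source V1 fixes V_0 = 24 V.
KCL at each unknown node (sum of currents leaving = 0; resistances in Ω):
  Node 1: (V_1 - 24)/100 + (V_1 - 0)/30 = 0
Collecting terms: 0.04333 × V_1 = 0.24  =>  V_1 = 5.538 V
Part 1:
  Read off the nodal solution: V_1 = 5.538 V
Part 2:
  I_R1 = (V_0 - V_1)/R1 = (24 - 5.538)/100 = 0.1846 A
  Magnitude: I_R1 = 0.1846 A
Part 3:
  I_R2 = (V_1 - V_2)/R2 = (5.538 - 0)/30 = 0.1846 A
  P_R2 = I_R2² × R2 = (0.1846)² × 30 = 1.022 W

Final answers:
1. V_1 = 5.538 V
2. I_R1 = 0.1846 A
3. P_R2 = 1.022 W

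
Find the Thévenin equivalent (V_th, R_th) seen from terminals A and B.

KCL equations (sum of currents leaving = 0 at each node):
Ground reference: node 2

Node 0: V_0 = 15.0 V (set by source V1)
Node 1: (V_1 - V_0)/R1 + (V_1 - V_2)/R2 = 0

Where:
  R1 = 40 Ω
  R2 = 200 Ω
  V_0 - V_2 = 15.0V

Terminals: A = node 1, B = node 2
Step 1 — V_th is the open-circuit voltage V_A - V_B (nothing connected across the terminals).
Nodal analysis, taking node 2 as the 0 V reference.
Source V1 fixes V_0 = 15 V.
KCL at each unknown node (sum of currents leaving = 0; resistances in Ω):
  Node 1: (V_1 - 15)/40 + (V_1 - 0)/200 = 0
Collecting terms: 0.03 × V_1 = 0.375  =>  V_1 = 12.5 V
V_th = V_1 - V_2 = 12.5 - 0 = 12.5 V
Step 2 — R_th: zero the source — replace V1 by a short circuit (node 2 merges into node 0) — and find the resistance seen between A (node 1) and B (node 0).
Reduce the network between node 1 (A) and node 0 (B) by series/parallel combination:
  Rp1 = R1 ‖ R2 (parallel, both between nodes 0 and 1) = 1/(1/40 + 1/200) = 33.33 Ω
R_th = 33.33 Ω

Final answer: V_th = 12.5 V, R_th = 33.33 Ω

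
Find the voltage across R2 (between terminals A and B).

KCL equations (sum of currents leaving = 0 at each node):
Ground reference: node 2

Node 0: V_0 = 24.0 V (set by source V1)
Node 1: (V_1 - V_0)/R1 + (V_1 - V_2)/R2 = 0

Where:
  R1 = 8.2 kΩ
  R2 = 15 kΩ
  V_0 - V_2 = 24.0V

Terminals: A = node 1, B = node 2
R1 and R2 are in series across V1 (node 0 → node 1 → node 2), and the output A–B is taken across R2, so this is a voltage divider.
Series current: I = V1/(R1 + R2) = 24/(8200 + 15000) = 24/23200 = 0.001034 A
V_R2 = I × R2 = V1 × R2/(R1 + R2) = 24 × 15000/23200 = 15.52 V

Final answer: 15.52 V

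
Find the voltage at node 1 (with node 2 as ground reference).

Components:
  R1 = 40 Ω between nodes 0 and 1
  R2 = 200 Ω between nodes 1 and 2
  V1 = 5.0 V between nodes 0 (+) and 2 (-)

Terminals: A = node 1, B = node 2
Nodal analysis, taking node 2 as the 0 V reference.
Source V1 fixes V_0 = 5 V.
KCL at each unknown node (sum of currents leaving = 0; resistances in Ω):
  Node 1: (V_1 - 5)/40 + (V_1 - 0)/200 = 0
Collecting terms: 0.03 × V_1 = 0.125  =>  V_1 = 4.167 V
The requested potential is V_1 = 4.167 V.

Final answer: V_1 = 4.167 V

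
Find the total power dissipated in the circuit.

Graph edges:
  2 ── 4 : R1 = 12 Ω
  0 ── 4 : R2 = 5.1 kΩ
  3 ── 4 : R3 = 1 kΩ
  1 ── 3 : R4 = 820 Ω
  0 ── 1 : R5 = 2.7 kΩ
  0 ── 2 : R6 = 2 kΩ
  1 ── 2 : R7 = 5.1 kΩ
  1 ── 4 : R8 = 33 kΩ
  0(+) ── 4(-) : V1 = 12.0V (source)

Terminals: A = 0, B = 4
Nodal analysis, taking node 4 as the 0 V reference.
Source V1 fixes V_0 = 12 V.
KCL at each unknown node (sum of currents leaving = 0; resistances in Ω):
  Node 1: (V_1 - V_3)/820 + (V_1 - 12)/2700 + (V_1 - V_2)/5100 + (V_1 - 0)/33000 = 0
  Node 2: (V_2 - 0)/12 + (V_2 - 12)/2000 + (V_2 - V_1)/5100 = 0
  Node 3: (V_3 - 0)/1000 + (V_3 - V_1)/820 = 0
Collecting terms (coefficients in siemens):
  0.001816·V_1 - 0.0001961·V_2 - 0.00122·V_3 = 0.004444
  0.08403·V_2 - 0.0001961·V_1 = 0.006
  0.00222·V_3 - 0.00122·V_1 = 0
Solving these 3 simultaneous equations (Gaussian elimination) gives:
  V_1 = 3.891 V, V_2 = 0.08048 V, V_3 = 2.138 V
Power in each resistor, P = (ΔV)²/R:
  P_R1 = (0.08048 - 0)²/12 = 0.0005398 W
  P_R2 = (12 - 0)²/5100 = 0.02824 W
  P_R3 = (2.138 - 0)²/1000 = 0.004571 W
  P_R4 = (3.891 - 2.138)²/820 = 0.003749 W
  P_R5 = (12 - 3.891)²/2700 = 0.02435 W
  P_R6 = (12 - 0.08048)²/2000 = 0.07104 W
  P_R7 = (3.891 - 0.08048)²/5100 = 0.002848 W
  P_R8 = (3.891 - 0)²/33000 = 0.0004589 W
P_total = P_R1 + P_R2 + P_R3 + P_R4 + P_R5 + P_R6 + P_R7 + P_R8 = 0.1358 W

Final answer: 0.1358 W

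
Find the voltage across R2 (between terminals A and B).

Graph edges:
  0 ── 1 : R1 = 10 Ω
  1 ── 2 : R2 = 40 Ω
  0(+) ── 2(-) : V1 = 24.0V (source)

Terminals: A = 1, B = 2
R1 and R2 are in series across V1 (node 0 → node 1 → node 2), and the output A–B is taken across R2, so this is a voltage divider.
Series current: I = V1/(R1 + R2) = 24/(10 + 40) = 24/50 = 0.48 A
V_R2 = I × R2 = V1 × R2/(R1 + R2) = 24 × 40/50 = 19.2 V

Final answer: 19.2 V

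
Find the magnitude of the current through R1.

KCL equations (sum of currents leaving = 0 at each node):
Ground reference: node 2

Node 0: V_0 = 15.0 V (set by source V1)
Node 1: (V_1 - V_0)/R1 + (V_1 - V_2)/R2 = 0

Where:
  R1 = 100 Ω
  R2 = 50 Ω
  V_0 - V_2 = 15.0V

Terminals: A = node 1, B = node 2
Nodal analysis, taking node 2 as the 0 V reference.
Source V1 fixes V_0 = 15 V.
KCL at each unknown node (sum of currents leaving = 0; resistances in Ω):
  Node 1: (V_1 - 15)/100 + (V_1 - 0)/50 = 0
Collecting terms: 0.03 × V_1 = 0.15  =>  V_1 = 5 V
I_R1 = (V_0 - V_1)/R1 = (15 - 5)/100 = 0.1 A
|I_R1| = 0.1 A

Final answer: |I_R1| = 0.1 A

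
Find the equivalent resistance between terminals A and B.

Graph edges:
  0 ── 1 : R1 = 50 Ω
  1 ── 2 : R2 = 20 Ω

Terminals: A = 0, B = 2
Reduce the network between node 0 (A) and node 2 (B) by series/parallel combination:
  Rs1 = R1 + R2 (series, joined only at node 1) = 50 + 20 = 70 Ω
R_eq = 70 Ω

Final answer: 70 Ω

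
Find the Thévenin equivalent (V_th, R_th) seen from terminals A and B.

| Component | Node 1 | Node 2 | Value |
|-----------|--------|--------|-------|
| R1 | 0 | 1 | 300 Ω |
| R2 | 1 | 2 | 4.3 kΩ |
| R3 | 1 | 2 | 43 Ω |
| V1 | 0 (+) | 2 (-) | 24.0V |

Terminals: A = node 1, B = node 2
Step 1 — V_th is the open-circuit voltage V_A - V_B (nothing connected across the terminals).
Nodal analysis, taking node 2 as the 0 V reference.
Source V1 fixes V_0 = 24 V.
KCL at each unknown node (sum of currents leaving = 0; resistances in Ω):
  Node 1: (V_1 - 24)/300 + (V_1 - 0)/4300 + (V_1 - 0)/43 = 0
Collecting terms: 0.02682 × V_1 = 0.08  =>  V_1 = 2.983 V
V_th = V_1 - V_2 = 2.983 - 0 = 2.983 V
Step 2 — R_th: zero the source — replace V1 by a short circuit (node 2 merges into node 0) — and find the resistance seen between A (node 1) and B (node 0).
Reduce the network between node 1 (A) and node 0 (B) by series/parallel combination:
  Rp1 = R1 ‖ R2 ‖ R3 (parallel, all between nodes 0 and 1) = 1/(1/300 + 1/4300 + 1/43) = 37.28 Ω
R_th = 37.28 Ω

Final answer: V_th = 2.983 V, R_th = 37.28 Ω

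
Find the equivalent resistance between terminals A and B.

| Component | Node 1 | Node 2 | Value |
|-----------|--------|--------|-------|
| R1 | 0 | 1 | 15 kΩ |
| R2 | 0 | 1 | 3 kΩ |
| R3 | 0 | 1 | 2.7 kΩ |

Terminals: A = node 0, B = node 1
Reduce the network between node 0 (A) and node 1 (B) by series/parallel combination:
  Rp1 = R1 ‖ R2 ‖ R3 (parallel, all between nodes 0 and 1) = 1/(1/15000 + 1/3000 + 1/2700) = 1298 Ω
R_eq = 1.298 kΩ

Final answer: 1.298 kΩ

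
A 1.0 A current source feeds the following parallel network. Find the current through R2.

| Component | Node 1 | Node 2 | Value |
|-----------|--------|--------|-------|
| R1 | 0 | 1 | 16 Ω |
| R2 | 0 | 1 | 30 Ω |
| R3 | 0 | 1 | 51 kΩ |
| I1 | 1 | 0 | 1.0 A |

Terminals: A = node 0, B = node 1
All resistors sit directly between nodes 0 and 1, so they are in parallel and share one voltage V; the full source current 1 A splits among them.
1/R_par = 1/16 + 1/30 + 1/51000 = 0.09585 S  =>  R_par = 10.43 Ω
V = I × R_par = 1 × 10.43 = 10.43 V
I_R2 = V/R2 = 10.43/30 = 0.3478 A

Final answer: 0.3478 A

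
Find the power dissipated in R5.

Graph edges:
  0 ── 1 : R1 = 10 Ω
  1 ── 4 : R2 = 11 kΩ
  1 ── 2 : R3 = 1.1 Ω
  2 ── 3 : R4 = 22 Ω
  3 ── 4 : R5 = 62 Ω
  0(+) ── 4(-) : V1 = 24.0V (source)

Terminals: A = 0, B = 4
Nodal analysis, taking node 4 as the 0 V reference.
Source V1 fixes V_0 = 24 V.
KCL at each unknown node (sum of currents leaving = 0; resistances in Ω):
  Node 1: (V_1 - 24)/10 + (V_1 - 0)/11000 + (V_1 - V_2)/1.1 = 0
  Node 2: (V_2 - V_1)/1.1 + (V_2 - V_3)/22 = 0
  Node 3: (V_3 - V_2)/22 + (V_3 - 0)/62 = 0
Collecting terms (coefficients in siemens):
  1.009·V_1 - 0.9091·V_2 = 2.4
  0.9545·V_2 - 0.9091·V_1 - 0.04545·V_3 = 0
  0.06158·V_3 - 0.04545·V_2 = 0
Solving these 3 simultaneous equations (Gaussian elimination) gives:
  V_1 = 21.46 V, V_2 = 21.18 V, V_3 = 15.63 V
I_R5 = (V_3 - V_4)/R5 = (15.63 - 0)/62 = 0.2522 A
P_R5 = I_R5² × R5 = (0.2522)² × 62 = 3.942 W

Final answer: 3.942 W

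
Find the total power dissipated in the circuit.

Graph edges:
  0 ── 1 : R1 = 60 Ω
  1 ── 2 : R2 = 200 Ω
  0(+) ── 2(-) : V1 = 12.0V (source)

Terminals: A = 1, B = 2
Nodal analysis, taking node 2 as the 0 V reference.
Source V1 fixes V_0 = 12 V.
KCL at each unknown node (sum of currents leaving = 0; resistances in Ω):
  Node 1: (V_1 - 12)/60 + (V_1 - 0)/200 = 0
Collecting terms: 0.02167 × V_1 = 0.2  =>  V_1 = 9.231 V
Power in each resistor, P = (ΔV)²/R:
  P_R1 = (12 - 9.231)²/60 = 0.1278 W
  P_R2 = (9.231 - 0)²/200 = 0.426 W
P_total = P_R1 + P_R2 = 0.5538 W

Final answer: 0.5538 W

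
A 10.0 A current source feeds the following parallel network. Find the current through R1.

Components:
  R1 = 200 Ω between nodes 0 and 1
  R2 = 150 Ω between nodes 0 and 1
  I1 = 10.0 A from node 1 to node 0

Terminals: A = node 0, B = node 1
All resistors sit directly between nodes 0 and 1, so they are in parallel and share one voltage V; the full source current 10 A splits among them.
1/R_par = 1/200 + 1/150 = 0.01167 S  =>  R_par = 85.71 Ω
V = I × R_par = 10 × 85.71 = 857.1 V
I_R1 = V/R1 = 857.1/200 = 4.286 A

Final answer: 4.286 A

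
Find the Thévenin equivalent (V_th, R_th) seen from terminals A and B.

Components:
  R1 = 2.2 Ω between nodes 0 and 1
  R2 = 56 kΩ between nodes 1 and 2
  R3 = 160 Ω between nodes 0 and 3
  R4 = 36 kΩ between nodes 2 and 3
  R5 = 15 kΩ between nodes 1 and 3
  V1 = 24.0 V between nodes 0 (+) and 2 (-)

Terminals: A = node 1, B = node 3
Step 1 — V_th is the open-circuit voltage V_A - V_B (nothing connected across the terminals).
Nodal analysis, taking node 2 as the 0 V reference.
Source V1 fixes V_0 = 24 V.
KCL at each unknown node (sum of currents leaving = 0; resistances in Ω):
  Node 1: (V_1 - 24)/2.2 + (V_1 - 0)/56000 + (V_1 - V_3)/15000 = 0
  Node 3: (V_3 - 24)/160 + (V_3 - 0)/36000 + (V_3 - V_1)/15000 = 0
Collecting terms (coefficients in siemens):
  0.4546·V_1 - 0.00006667·V_3 = 10.91
  0.006344·V_3 - 0.00006667·V_1 = 0.15
Determinant D = (0.4546)(0.006344) - (-0.00006667)(-0.00006667) = 0.002884
V_1 = [(10.91)(0.006344) - (-0.00006667)(0.15)]/D = 24 V
V_3 = [(0.4546)(0.15) - (10.91)(-0.00006667)]/D = 23.89 V
V_th = V_1 - V_3 = 24 - 23.89 = 0.1041 V
Step 2 — R_th: zero the source — replace V1 by a short circuit (node 2 merges into node 0) — and find the resistance seen between A (node 1) and B (node 3).
Reduce the network between node 1 (A) and node 3 (B) by series/parallel combination:
  Rp1 = R1 ‖ R2 (parallel, both between nodes 0 and 1) = 1/(1/2.2 + 1/56000) = 2.2 Ω
  Rp2 = R3 ‖ R4 (parallel, both between nodes 0 and 3) = 1/(1/160 + 1/36000) = 159.3 Ω
  Rs1 = Rp1 + Rp2 (series, joined only at node 0) = 2.2 + 159.3 = 161.5 Ω
  Rp3 = R5 ‖ Rs1 (parallel, both between nodes 1 and 3) = 1/(1/15000 + 1/161.5) = 159.8 Ω
R_th = 159.8 Ω

Final answer: V_th = 0.1041 V, R_th = 159.8 Ω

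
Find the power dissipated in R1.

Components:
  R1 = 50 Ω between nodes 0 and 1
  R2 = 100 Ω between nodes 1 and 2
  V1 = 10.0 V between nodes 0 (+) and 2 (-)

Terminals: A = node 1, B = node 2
Nodal analysis, taking node 2 as the 0 V reference.
Source V1 fixes V_0 = 10 V.
KCL at each unknown node (sum of currents leaving = 0; resistances in Ω):
  Node 1: (V_1 - 10)/50 + (V_1 - 0)/100 = 0
Collecting terms: 0.03 × V_1 = 0.2  =>  V_1 = 6.667 V
I_R1 = (V_0 - V_1)/R1 = (10 - 6.667)/50 = 0.06667 A
P_R1 = I_R1² × R1 = (0.06667)² × 50 = 0.2222 W

Final answer: 0.2222 W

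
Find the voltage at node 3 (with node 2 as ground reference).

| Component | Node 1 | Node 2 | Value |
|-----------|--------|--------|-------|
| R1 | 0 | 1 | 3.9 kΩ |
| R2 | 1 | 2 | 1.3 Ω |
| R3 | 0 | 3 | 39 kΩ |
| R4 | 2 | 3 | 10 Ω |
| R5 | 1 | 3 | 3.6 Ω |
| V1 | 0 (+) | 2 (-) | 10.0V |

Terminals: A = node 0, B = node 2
Nodal analysis, taking node 2 as the 0 V reference.
Source V1 fixes V_0 = 10 V.
KCL at each unknown node (sum of currents leaving = 0; resistances in Ω):
  Node 1: (V_1 - 10)/3900 + (V_1 - 0)/1.3 + (V_1 - V_3)/3.6 = 0
  Node 3: (V_3 - 10)/39000 + (V_3 - 0)/10 + (V_3 - V_1)/3.6 = 0
Collecting terms (coefficients in siemens):
  1.047·V_1 - 0.2778·V_3 = 0.002564
  0.3778·V_3 - 0.2778·V_1 = 0.0002564
Determinant D = (1.047)(0.3778) - (-0.2778)(-0.2778) = 0.3185
V_1 = [(0.002564)(0.3778) - (-0.2778)(0.0002564)]/D = 0.003265 V
V_3 = [(1.047)(0.0002564) - (0.002564)(-0.2778)]/D = 0.003079 V
The requested potential is V_3 = 0.003079 V.

Final answer: V_3 = 0.003079 V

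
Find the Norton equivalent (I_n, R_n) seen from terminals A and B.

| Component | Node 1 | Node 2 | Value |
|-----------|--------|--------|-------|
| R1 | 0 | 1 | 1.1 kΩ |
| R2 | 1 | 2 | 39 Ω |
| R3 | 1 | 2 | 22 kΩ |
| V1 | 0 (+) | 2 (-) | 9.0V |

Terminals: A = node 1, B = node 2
Find the Thévenin equivalent first; then I_n = V_th/R_th and R_n = R_th.
Step 1 — V_th is the open-circuit voltage V_A - V_B (nothing connected across the terminals).
Nodal analysis, taking node 2 as the 0 V reference.
Source V1 fixes V_0 = 9 V.
KCL at each unknown node (sum of currents leaving = 0; resistances in Ω):
  Node 1: (V_1 - 9)/1100 + (V_1 - 0)/39 + (V_1 - 0)/22000 = 0
Collecting terms: 0.0266 × V_1 = 0.008182  =>  V_1 = 0.3076 V
V_th = V_1 - V_2 = 0.3076 - 0 = 0.3076 V
Step 2 — R_th: zero the source — replace V1 by a short circuit (node 2 merges into node 0) — and find the resistance seen between A (node 1) and B (node 0).
Reduce the network between node 1 (A) and node 0 (B) by series/parallel combination:
  Rp1 = R1 ‖ R2 ‖ R3 (parallel, all between nodes 0 and 1) = 1/(1/1100 + 1/39 + 1/22000) = 37.6 Ω
R_th = 37.6 Ω
I_n = V_th/R_th = 0.3076/37.6 = 0.008182 A, and R_n = R_th = 37.6 Ω

Final answer: I_n = 0.008182 A, R_n = 37.6 Ω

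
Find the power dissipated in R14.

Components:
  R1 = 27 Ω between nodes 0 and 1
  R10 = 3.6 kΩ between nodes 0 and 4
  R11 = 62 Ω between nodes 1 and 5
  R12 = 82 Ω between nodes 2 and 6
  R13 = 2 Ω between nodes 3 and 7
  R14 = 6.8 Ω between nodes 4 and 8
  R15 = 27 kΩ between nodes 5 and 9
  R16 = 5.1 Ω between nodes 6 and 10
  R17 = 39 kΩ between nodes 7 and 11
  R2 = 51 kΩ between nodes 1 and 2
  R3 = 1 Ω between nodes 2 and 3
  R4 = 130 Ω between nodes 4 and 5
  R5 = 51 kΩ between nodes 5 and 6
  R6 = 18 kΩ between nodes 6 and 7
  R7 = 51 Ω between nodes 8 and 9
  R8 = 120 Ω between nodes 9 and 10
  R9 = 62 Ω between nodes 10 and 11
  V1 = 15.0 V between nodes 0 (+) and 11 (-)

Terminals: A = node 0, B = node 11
Nodal analysis, taking node 11 as the 0 V reference.
Source V1 fixes V_0 = 15 V.
KCL at each unknown node (sum of currents leaving = 0; resistances in Ω):
  Node 1: (V_1 - 15)/27 + (V_1 - V_2)/51000 + (V_1 - V_5)/62 = 0
  Node 2: (V_2 - V_1)/51000 + (V_2 - V_3)/1 + (V_2 - V_6)/82 = 0
  Node 3: (V_3 - V_2)/1 + (V_3 - V_7)/2 = 0
  Node 4: (V_4 - V_5)/130 + (V_4 - 15)/3600 + (V_4 - V_8)/6.8 = 0
  Node 5: (V_5 - V_4)/130 + (V_5 - V_6)/51000 + (V_5 - V_1)/62 + (V_5 - V_9)/27000 = 0
  Node 6: (V_6 - V_5)/51000 + (V_6 - V_7)/18000 + (V_6 - V_2)/82 + (V_6 - V_10)/5.1 = 0
  Node 7: (V_7 - V_6)/18000 + (V_7 - V_3)/2 + (V_7 - 0)/39000 = 0
  Node 8: (V_8 - V_9)/51 + (V_8 - V_4)/6.8 = 0
  Node 9: (V_9 - V_8)/51 + (V_9 - V_10)/120 + (V_9 - V_5)/27000 = 0
  Node 10: (V_10 - V_9)/120 + (V_10 - 0)/62 + (V_10 - V_6)/5.1 = 0
Collecting terms (coefficients in siemens):
  0.05319·V_1 - 0.00001961·V_2 - 0.01613·V_5 = 0.5556
  1.012·V_2 - 0.00001961·V_1 - 1·V_3 - 0.0122·V_6 = 0
  1.5·V_3 - 1·V_2 - 0.5·V_7 = 0
  0.155·V_4 - 0.007692·V_5 - 0.1471·V_8 = 0.004167
  0.02388·V_5 - 0.01613·V_1 - 0.007692·V_4 - 0.00001961·V_6 - 0.00003704·V_9 = 0
  0.2083·V_6 - 0.0122·V_2 - 0.00001961·V_5 - 0.00005556·V_7 - 0.1961·V_10 = 0
  0.5001·V_7 - 0.5·V_3 - 0.00005556·V_6 = 0
  0.1667·V_8 - 0.1471·V_4 - 0.01961·V_9 = 0
  0.02798·V_9 - 0.00003704·V_5 - 0.01961·V_8 - 0.008333·V_10 = 0
  0.2205·V_10 - 0.1961·V_6 - 0.008333·V_9 = 0
Solving these 10 simultaneous equations (Gaussian elimination) gives:
  V_1 = 14.13 V, V_2 = 2.123 V, V_3 = 2.123 V, V_4 = 8.068 V
  V_5 = 12.16 V, V_6 = 2.109 V, V_7 = 2.123 V, V_8 = 7.841 V
  V_9 = 6.139 V, V_10 = 2.107 V
I_R14 = (V_4 - V_8)/R14 = (8.068 - 7.841)/6.8 = 0.03338 A
P_R14 = I_R14² × R14 = (0.03338)² × 6.8 = 0.007576 W

Final answer: 0.007576 W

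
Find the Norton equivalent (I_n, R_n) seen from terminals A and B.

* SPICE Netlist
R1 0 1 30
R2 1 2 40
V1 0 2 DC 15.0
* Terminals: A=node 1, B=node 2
Find the Thévenin equivalent first; then I_n = V_th/R_th and R_n = R_th.
Step 1 — V_th is the open-circuit voltage V_A - V_B (nothing connected across the terminals).
Nodal analysis, taking node 2 as the 0 V reference.
Source V1 fixes V_0 = 15 V.
KCL at each unknown node (sum of currents leaving = 0; resistances in Ω):
  Node 1: (V_1 - 15)/30 + (V_1 - 0)/40 = 0
Collecting terms: 0.05833 × V_1 = 0.5  =>  V_1 = 8.571 V
V_th = V_1 - V_2 = 8.571 - 0 = 8.571 V
Step 2 — R_th: zero the source — replace V1 by a short circuit (node 2 merges into node 0) — and find the resistance seen between A (node 1) and B (node 0).
Reduce the network between node 1 (A) and node 0 (B) by series/parallel combination:
  Rp1 = R1 ‖ R2 (parallel, both between nodes 0 and 1) = 1/(1/30 + 1/40) = 17.14 Ω
R_th = 17.14 Ω
I_n = V_th/R_th = 8.571/17.14 = 0.5 A, and R_n = R_th = 17.14 Ω

Final answer: I_n = 0.5 A, R_n = 17.14 Ω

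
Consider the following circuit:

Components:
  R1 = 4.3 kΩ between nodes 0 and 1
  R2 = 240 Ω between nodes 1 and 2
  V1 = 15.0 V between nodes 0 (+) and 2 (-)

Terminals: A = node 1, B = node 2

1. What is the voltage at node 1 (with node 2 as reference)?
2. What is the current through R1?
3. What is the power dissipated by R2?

Nodal analysis, taking node 2 as the 0 V reference.
Source V1 fixes V_0 = 15 V.
KCL at each unknown node (sum of currents leaving = 0; resistances in Ω):
  Node 1: (V_1 - 15)/4300 + (V_1 - 0)/240 = 0
Collecting terms: 0.004399 × V_1 = 0.003488  =>  V_1 = 0.793 V
Part 1:
  Read off the nodal solution: V_1 = 0.793 V
Part 2:
  I_R1 = (V_0 - V_1)/R1 = (15 - 0.793)/4300 = 0.003304 A
  Magnitude: I_R1 = 0.003304 A
Part 3:
  I_R2 = (V_1 - V_2)/R2 = (0.793 - 0)/240 = 0.003304 A
  P_R2 = I_R2² × R2 = (0.003304)² × 240 = 0.00262 W

Final answers:
1. V_1 = 0.793 V
2. I_R1 = 0.003304 A
3. P_R2 = 0.00262 W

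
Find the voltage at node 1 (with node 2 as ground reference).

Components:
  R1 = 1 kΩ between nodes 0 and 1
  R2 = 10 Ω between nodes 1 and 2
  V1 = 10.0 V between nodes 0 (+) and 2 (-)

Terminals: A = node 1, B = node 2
Nodal analysis, taking node 2 as the 0 V reference.
Source V1 fixes V_0 = 10 V.
KCL at each unknown node (sum of currents leaving = 0; resistances in Ω):
  Node 1: (V_1 - 10)/1000 + (V_1 - 0)/10 = 0
Collecting terms: 0.101 × V_1 = 0.01  =>  V_1 = 0.09901 V
The requested potential is V_1 = 0.09901 V.

Final answer: V_1 = 0.09901 V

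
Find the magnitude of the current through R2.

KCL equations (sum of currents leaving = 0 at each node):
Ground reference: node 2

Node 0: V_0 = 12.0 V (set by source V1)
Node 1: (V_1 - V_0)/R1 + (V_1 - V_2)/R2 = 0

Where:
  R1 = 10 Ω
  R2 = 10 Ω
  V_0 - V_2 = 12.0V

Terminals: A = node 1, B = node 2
Nodal analysis, taking node 2 as the 0 V reference.
Source V1 fixes V_0 = 12 V.
KCL at each unknown node (sum of currents leaving = 0; resistances in Ω):
  Node 1: (V_1 - 12)/10 + (V_1 - 0)/10 = 0
Collecting terms: 0.2 × V_1 = 1.2  =>  V_1 = 6 V
I_R2 = (V_1 - V_2)/R2 = (6 - 0)/10 = 0.6 A
|I_R2| = 0.6 A

Final answer: |I_R2| = 0.6 A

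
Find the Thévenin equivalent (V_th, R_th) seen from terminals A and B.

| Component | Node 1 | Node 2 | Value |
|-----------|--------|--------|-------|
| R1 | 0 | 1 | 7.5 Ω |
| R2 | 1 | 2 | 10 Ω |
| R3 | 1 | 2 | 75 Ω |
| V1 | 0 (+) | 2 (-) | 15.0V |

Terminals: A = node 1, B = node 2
Step 1 — V_th is the open-circuit voltage V_A - V_B (nothing connected across the terminals).
Nodal analysis, taking node 2 as the 0 V reference.
Source V1 fixes V_0 = 15 V.
KCL at each unknown node (sum of currents leaving = 0; resistances in Ω):
  Node 1: (V_1 - 15)/7.5 + (V_1 - 0)/10 + (V_1 - 0)/75 = 0
Collecting terms: 0.2467 × V_1 = 2  =>  V_1 = 8.108 V
V_th = V_1 - V_2 = 8.108 - 0 = 8.108 V
Step 2 — R_th: zero the source — replace V1 by a short circuit (node 2 merges into node 0) — and find the resistance seen between A (node 1) and B (node 0).
Reduce the network between node 1 (A) and node 0 (B) by series/parallel combination:
  Rp1 = R1 ‖ R2 ‖ R3 (parallel, all between nodes 0 and 1) = 1/(1/7.5 + 1/10 + 1/75) = 4.054 Ω
R_th = 4.054 Ω

Final answer: V_th = 8.108 V, R_th = 4.054 Ω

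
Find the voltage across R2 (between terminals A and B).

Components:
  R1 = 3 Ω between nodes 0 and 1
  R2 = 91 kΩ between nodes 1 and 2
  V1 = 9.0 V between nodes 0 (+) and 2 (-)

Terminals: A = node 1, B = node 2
R1 and R2 are in series across V1 (node 0 → node 1 → node 2), and the output A–B is taken across R2, so this is a voltage divider.
Series current: I = V1/(R1 + R2) = 9/(3 + 91000) = 9/91000 = 0.0000989 A
V_R2 = I × R2 = V1 × R2/(R1 + R2) = 9 × 91000/91000 = 9 V

Final answer: 9 V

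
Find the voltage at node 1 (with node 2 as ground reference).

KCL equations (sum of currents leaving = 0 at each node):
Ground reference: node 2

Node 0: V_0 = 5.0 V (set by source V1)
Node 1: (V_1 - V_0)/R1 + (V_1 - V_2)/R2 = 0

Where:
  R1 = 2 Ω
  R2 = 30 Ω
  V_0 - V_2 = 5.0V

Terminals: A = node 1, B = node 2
Nodal analysis, taking node 2 as the 0 V reference.
Source V1 fixes V_0 = 5 V.
KCL at each unknown node (sum of currents leaving = 0; resistances in Ω):
  Node 1: (V_1 - 5)/2 + (V_1 - 0)/30 = 0
Collecting terms: 0.5333 × V_1 = 2.5  =>  V_1 = 4.688 V
The requested potential is V_1 = 4.688 V.

Final answer: V_1 = 4.688 V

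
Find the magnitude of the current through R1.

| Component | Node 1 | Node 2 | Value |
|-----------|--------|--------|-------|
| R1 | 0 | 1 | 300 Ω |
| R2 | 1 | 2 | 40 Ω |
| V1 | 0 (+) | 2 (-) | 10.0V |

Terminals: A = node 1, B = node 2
Nodal analysis, taking node 2 as the 0 V reference.
Source V1 fixes V_0 = 10 V.
KCL at each unknown node (sum of currents leaving = 0; resistances in Ω):
  Node 1: (V_1 - 10)/300 + (V_1 - 0)/40 = 0
Collecting terms: 0.02833 × V_1 = 0.03333  =>  V_1 = 1.176 V
I_R1 = (V_0 - V_1)/R1 = (10 - 1.176)/300 = 0.02941 A
|I_R1| = 0.02941 A

Final answer: |I_R1| = 0.02941 A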